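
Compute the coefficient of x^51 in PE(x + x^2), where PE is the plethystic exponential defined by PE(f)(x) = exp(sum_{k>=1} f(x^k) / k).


With f(x) = x + x^2, the exponent is sum_{k>=1} (x^k + x^(2k)) / k = -ln(1 - x) - ln(1 - x^2). Exponentiating:
PE(x + x^2) = 1 / ((1 - x)(1 - x^2)).
This is the generating function for partitions of n into parts of size 1 or 2. The number of 2's can be any j in 0..25, and the rest are 1's, so
[x^51] = floor(51/2) + 1 = 26.

26


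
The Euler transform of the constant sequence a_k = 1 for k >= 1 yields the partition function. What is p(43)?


The Euler transform converts the sequence a_k = 1 into the number of integer partitions.
Using the recurrence or dynamic programming:
p(43) = 63261

63261


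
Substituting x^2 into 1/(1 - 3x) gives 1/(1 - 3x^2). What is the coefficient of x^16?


The coefficient of x^(2m) in 1/(1 - 3x^2) is 3^m.
With n = 16 = 2*8, the coefficient is 3^8 = 6561.

6561


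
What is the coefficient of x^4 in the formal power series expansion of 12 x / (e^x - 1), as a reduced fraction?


The exponential generating function for Bernoulli numbers is
x / (e^x - 1) = sum_{k>=0} B_k x^k / k!.
So the coefficient of x^4 in 12 x / (e^x - 1) is 12 B_4 / 4!.
Computing: B_4 = -1/30, 4! = 24, giving
12 * -1/30 / 24 = -1/60.

-1/60


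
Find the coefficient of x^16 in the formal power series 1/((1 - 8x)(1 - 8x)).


By partial fractions or Cauchy convolution:
The coefficient equals sum_{k=0}^{16} 8^k * 8^(16-k).
= 4785074604081152

4785074604081152


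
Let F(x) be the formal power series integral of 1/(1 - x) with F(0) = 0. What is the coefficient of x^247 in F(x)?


1/(1 - x) = sum_{k>=0} x^k. Integrating termwise and using F(0) = 0 gives
F(x) = sum_{k>=0} x^(k+1) / (k+1) = sum_{m>=1} x^m / m = -ln(1 - x).
So the coefficient of x^247 is 1/247 = 1/247.

1/247


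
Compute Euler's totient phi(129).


phi(n) counts integers in [1, n] coprime to n. Using the multiplicative formula phi(n) = n * prod_{p | n} (1 - 1/p):
129 = 3 * 43, so
phi(129) = 129 * (1 - 1/3) * (1 - 1/43) = 84.

84


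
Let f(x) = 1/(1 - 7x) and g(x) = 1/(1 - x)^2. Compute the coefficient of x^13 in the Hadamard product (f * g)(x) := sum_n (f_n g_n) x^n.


f has coefficients f_k = 7^k. For g = 1/(1 - x)^2 the coefficient is g_k = C(k + 1, 1) = k + 1. The Hadamard coefficient is (f * g)_k = 7^k * (k + 1).
For k = 13: 7^13 * 14 = 96889010407 * 14 = 1356446145698.

1356446145698


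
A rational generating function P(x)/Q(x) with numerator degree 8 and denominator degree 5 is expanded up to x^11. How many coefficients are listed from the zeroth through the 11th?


Expanding up to x^11 gives the coefficients for x^0, x^1, ..., x^11.
That is 11 + 1 = 12 coefficients in total.

12


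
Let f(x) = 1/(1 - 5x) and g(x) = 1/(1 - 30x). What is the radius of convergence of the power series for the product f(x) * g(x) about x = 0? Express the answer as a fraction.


The radius of 1/(1 - 5x) is 1/5 (nearest singularity at x = 1/5), and the radius of 1/(1 - 30x) is 1/30.
The product f(x)*g(x) = 1/((1 - 5x)(1 - 30x)) has singularities at both 1/5 and 1/30, so its radius of convergence is the distance to the nearest one:
min(1/5, 1/30) = 1/30.

1/30


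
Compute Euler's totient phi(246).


phi(n) counts integers in [1, n] coprime to n. Using the multiplicative formula phi(n) = n * prod_{p | n} (1 - 1/p):
246 = 2 * 3 * 41, so
phi(246) = 246 * (1 - 1/2) * (1 - 1/3) * (1 - 1/41) = 80.

80


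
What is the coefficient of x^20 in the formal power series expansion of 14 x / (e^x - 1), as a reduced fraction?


The exponential generating function for Bernoulli numbers is
x / (e^x - 1) = sum_{k>=0} B_k x^k / k!.
So the coefficient of x^20 in 14 x / (e^x - 1) is 14 B_20 / 20!.
Computing: B_20 = -174611/330, 20! = 2432902008176640000, giving
14 * -174611/330 / 2432902008176640000 = -174611/57346975907020800000.

-174611/57346975907020800000


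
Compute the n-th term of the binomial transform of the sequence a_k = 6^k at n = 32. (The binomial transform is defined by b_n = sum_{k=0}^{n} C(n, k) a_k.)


With a_k = 6^k, b_n = sum_{k=0}^{n} C(n, k) 6^k = (1 + 6)^n by the binomial theorem.
For n = 32: (1 + 6)^32 = 7^32 = 1104427674243920646305299201.

1104427674243920646305299201


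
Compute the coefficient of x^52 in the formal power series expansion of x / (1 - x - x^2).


Let f(x) = sum_{k>=0} a_k x^k. Multiplying f(x) * (1 - x - x^2) = x and matching coefficients gives a_0 = 0, a_1 = 1, and a_k = a_{k-1} + a_{k-2} for k >= 2. These are the Fibonacci numbers F_k.
Iterating from F_0 = 0, F_1 = 1:
F_0=0, F_1=1, F_2=1, F_3=2, F_4=3, F_5=5, F_6=8, F_7=13, F_8=21, F_9=34, ...
F_52 = 32951280099.

32951280099


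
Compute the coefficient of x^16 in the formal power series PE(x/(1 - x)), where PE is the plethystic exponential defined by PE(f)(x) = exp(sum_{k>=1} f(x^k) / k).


For f(x) = x/(1 - x) we have
sum_{k>=1} f(x^k) / k = sum_{k>=1} (1/k) * x^k / (1 - x^k) = sum_{k, m >= 1} x^(k m) / k,
which after exponentiating simplifies to
PE(x/(1 - x)) = prod_{k>=1} 1 / (1 - x^k).
This is the generating function for the partition function p(n), so the coefficient of x^16 is p(16).
Computing p(16) by dynamic programming over parts 1, 2, ..., 16: p(16) = 231.

231


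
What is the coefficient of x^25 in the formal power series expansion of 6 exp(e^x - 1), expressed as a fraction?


exp(e^x - 1) is the exponential generating function for the Bell numbers Bell_k: exp(e^x - 1) = sum_{k>=0} Bell_k x^k / k!.
So the coefficient of x^25 in 6 exp(e^x - 1) is 6 Bell_25 / 25!.
Computing: Bell_25 = 4638590332229999353 and 25! = 15511210043330985984000000, giving
6 * 4638590332229999353/15511210043330985984000000 = 356814640940769181/198861667222192128000000.

356814640940769181/198861667222192128000000


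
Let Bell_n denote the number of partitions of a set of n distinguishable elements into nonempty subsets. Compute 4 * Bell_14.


Bell_14 can be computed from the Bell triangle or from Dobinski's identity Bell_n = (1/e) * sum_{k>=0} k^n / k!.
Computing Bell_14 = 190899322.
Then 4 * 190899322 = 763597288.

763597288


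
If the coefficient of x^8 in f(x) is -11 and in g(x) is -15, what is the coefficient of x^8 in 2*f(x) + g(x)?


Scalar multiplication scales coefficients: 2 * -11 = -22.
Then add the g coefficient: -22 + -15
= -37

-37


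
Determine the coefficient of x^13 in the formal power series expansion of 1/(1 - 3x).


The geometric series identity gives 1/(1 - c x) = sum_{k>=0} c^k x^k, so the coefficient of x^k is c^k.
Here c = 3 and k = 13.
Computing: 3^13 = 1594323

1594323


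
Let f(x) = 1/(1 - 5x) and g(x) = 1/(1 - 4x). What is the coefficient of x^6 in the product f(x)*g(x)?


The coefficient of x^n in f*g is the Cauchy product: sum_{k=0}^{n} a^k * b^(n-k).
With a=5, b=4, n=6:
sum_{k=0}^{6} 5^k * 4^(6-k)
= 61741

61741


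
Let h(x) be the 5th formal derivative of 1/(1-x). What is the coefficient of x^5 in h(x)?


Differentiating 5 times: d^5/dx^5 [1/(1-x)] = 5!/(1-x)^6.
The expansion 1/(1-x)^6 = sum_{k>=0} C(k+5, 5) x^k, so the coefficient of x^n in 5!/(1-x)^6 is 5! * C(n+5, 5).
For n = 5: 120 * C(10, 5) = 120 * 252 = 30240

30240


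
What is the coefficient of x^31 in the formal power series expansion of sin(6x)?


The Maclaurin series is sin(t) = sum_{k>=0} (-1)^k t^(2k+1) / (2k+1)!, so substituting t = 6x, only odd powers of x are nonzero, with coefficient of x^(2k+1) equal to (-1)^k 6^(2k+1) / (2k+1)!.
Write 31 = 2*15 + 1, giving the coefficient (-1)^15 * 6^31 / 31! = -1326443518324400147398656/8222838654177922817725562880000000 = -4132485216/25617946563506171875.

-4132485216/25617946563506171875


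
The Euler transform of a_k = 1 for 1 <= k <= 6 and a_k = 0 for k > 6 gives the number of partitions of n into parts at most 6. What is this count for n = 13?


Partitions of 13 into parts at most 6:
Using generating function (1-x)^(-1)(1-x^2)^(-1)...(1-x^6)^(-1),
the coefficient of x^13 = 71

71


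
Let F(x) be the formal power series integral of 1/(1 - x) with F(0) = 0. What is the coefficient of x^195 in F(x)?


1/(1 - x) = sum_{k>=0} x^k. Integrating termwise and using F(0) = 0 gives
F(x) = sum_{k>=0} x^(k+1) / (k+1) = sum_{m>=1} x^m / m = -ln(1 - x).
So the coefficient of x^195 is 1/195 = 1/195.

1/195


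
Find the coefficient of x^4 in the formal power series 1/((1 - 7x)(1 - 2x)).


By partial fractions or Cauchy convolution:
The coefficient equals sum_{k=0}^{4} 7^k * 2^(4-k).
= 3355

3355


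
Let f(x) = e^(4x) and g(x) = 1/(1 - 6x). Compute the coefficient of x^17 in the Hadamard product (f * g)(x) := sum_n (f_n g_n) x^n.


Expanding: f_k = 4^k/k! (from e^(4x)) and g_k = 6^k (from 1/(1 - 6x)). So the Hadamard coefficient (f * g)_k = 4^k 6^k / k! = (24)^k / k!.
For k = 17: 24^17/17! = 290797794982682557415424/355687428096000 = 12173449145352192/14889875.

12173449145352192/14889875


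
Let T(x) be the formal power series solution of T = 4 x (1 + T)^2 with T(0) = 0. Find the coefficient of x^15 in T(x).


Apply the Lagrange inversion formula: if T = 4 x * phi(T) with phi(t) = (1 + t)^2, then [x^n] T = 4^n * (1/n) [t^(n-1)] phi(t)^n = 4^n * (1/n) [t^(n-1)] (1 + t)^(2n) = 4^n * (1/n) C(2n, n-1).
Using the identity C(2n, n-1) = C(2n, n) * n / (n+1), the unscaled factor equals C(2n, n) / (n+1) = C_n, the n-th Catalan number.
For n = 15: C_15 = C(30, 15) / 16 = 155117520/16 = 9694845.
With the 4^15 = 1073741824 factor, the coefficient is 1073741824 * 9694845 = 10409760553697280.

10409760553697280


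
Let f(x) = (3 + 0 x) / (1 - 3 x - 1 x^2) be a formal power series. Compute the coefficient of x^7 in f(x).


Write f(x) = sum_{k>=0} a_k x^k. Multiplying both sides by 1 - 3 x - 1 x^2 gives
(1 - 3 x - 1 x^2) sum_{k>=0} a_k x^k = 3 + 0 x.
Matching coefficients:
 x^0: a_0 = 3
 x^1: a_1 - 3 a_0 = 0  =>  a_1 = 3*3 + 0 = 9
 x^k (k >= 2): a_k = 3 a_{k-1} + 1 a_{k-2}.
Iterating: a_2 = 30, a_3 = 99, a_4 = 327, a_5 = 1080, a_6 = 3567, a_7 = 11781.
So the coefficient of x^7 is 11781.

11781


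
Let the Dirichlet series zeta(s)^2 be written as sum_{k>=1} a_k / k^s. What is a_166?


The Dirichlet convolution of the constant function 1 with itself gives (1 * 1)(k) = sum_{d | k} 1 = d(k), the number of positive divisors of k.
Since zeta(s) = sum_{k>=1} 1/k^s, we have zeta(s)^2 = sum_{k>=1} d(k)/k^s, so a_k = d(k).
For k = 166: the divisors are 1, 2, 83, 166.
Count = 4.

4


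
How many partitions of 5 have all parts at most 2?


Using the generating function (1-x)^(-1)(1-x^2)^(-1),
the coefficient of x^5 counts these restricted partitions.
Result = 3

3


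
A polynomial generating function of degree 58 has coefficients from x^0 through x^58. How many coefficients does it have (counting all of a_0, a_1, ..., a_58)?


A polynomial of degree 58 takes the form a_0 + a_1 x + ... + a_58 x^58.
The number of coefficients is 58 + 1 = 59.

59


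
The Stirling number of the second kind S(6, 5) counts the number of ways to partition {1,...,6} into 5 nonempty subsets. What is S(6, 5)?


Using the explicit formula S(n,k) = (1/k!) sum_{j=0}^{k} (-1)^(k-j) C(k,j) j^n:
S(6, 5) = 15
Equivalently, S(n,k) is n! times the coefficient of x^n in the EGF (e^x - 1)^k / k!.

15


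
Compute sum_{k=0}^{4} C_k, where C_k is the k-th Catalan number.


C_0 through C_4: 1, 1, 2, 5, 14
Sum = 1 + 1 + 2 + 5 + 14
= 23

23


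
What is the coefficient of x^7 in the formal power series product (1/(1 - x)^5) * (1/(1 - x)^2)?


Combine the factors: (1/(1 - x)^5) * (1/(1 - x)^2) = 1/(1 - x)^7.
Then use 1/(1 - x)^r = sum_{k>=0} C(k + r - 1, r - 1) x^k with r = 7 and k = 7:
C(13, 6) = 1716.

1716


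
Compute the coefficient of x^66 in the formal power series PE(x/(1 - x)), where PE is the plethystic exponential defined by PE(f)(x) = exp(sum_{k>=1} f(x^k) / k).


For f(x) = x/(1 - x) we have
sum_{k>=1} f(x^k) / k = sum_{k>=1} (1/k) * x^k / (1 - x^k) = sum_{k, m >= 1} x^(k m) / k,
which after exponentiating simplifies to
PE(x/(1 - x)) = prod_{k>=1} 1 / (1 - x^k).
This is the generating function for the partition function p(n), so the coefficient of x^66 is p(66).
Computing p(66) by dynamic programming over parts 1, 2, ..., 66: p(66) = 2323520.

2323520


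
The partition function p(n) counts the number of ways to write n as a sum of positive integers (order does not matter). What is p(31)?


Using the generating function prod_{k>=1} 1/(1-x^k), we compute p(31).
By dynamic programming over parts 1 through 31:
p(31) = 6842

6842


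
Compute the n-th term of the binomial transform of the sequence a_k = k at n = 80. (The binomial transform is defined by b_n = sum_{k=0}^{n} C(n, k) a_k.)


With a_k = k, b_n = sum_{k=0}^{n} C(n, k) k. Using k * C(n, k) = n * C(n-1, k-1) gives b_n = n * sum_{k>=1} C(n-1, k-1) = n * 2^(n-1).
For n = 80: 80 * 2^79 = 80 * 604462909807314587353088 = 48357032784585166988247040.

48357032784585166988247040


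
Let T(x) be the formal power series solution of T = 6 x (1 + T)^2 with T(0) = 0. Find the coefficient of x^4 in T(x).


Apply the Lagrange inversion formula: if T = 6 x * phi(T) with phi(t) = (1 + t)^2, then [x^n] T = 6^n * (1/n) [t^(n-1)] phi(t)^n = 6^n * (1/n) [t^(n-1)] (1 + t)^(2n) = 6^n * (1/n) C(2n, n-1).
Using the identity C(2n, n-1) = C(2n, n) * n / (n+1), the unscaled factor equals C(2n, n) / (n+1) = C_n, the n-th Catalan number.
For n = 4: C_4 = C(8, 4) / 5 = 70/5 = 14.
With the 6^4 = 1296 factor, the coefficient is 1296 * 14 = 18144.

18144


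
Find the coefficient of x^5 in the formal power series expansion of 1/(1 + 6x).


Write 1/(1 + c x) = 1/(1 - (-c) x) and apply the geometric-series identity
1/(1 - y) = sum_{k>=0} y^k to get 1/(1 + c x) = sum_{k>=0} (-c)^k x^k.
So the coefficient of x^k is (-c)^k = (-1)^k * c^k.
Here c = 6 and k = 5:
(-6)^5 = -1 * 7776 = -7776

-7776


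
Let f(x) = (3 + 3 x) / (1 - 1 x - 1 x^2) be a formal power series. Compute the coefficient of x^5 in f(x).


Write f(x) = sum_{k>=0} a_k x^k. Multiplying both sides by 1 - 1 x - 1 x^2 gives
(1 - 1 x - 1 x^2) sum_{k>=0} a_k x^k = 3 + 3 x.
Matching coefficients:
 x^0: a_0 = 3
 x^1: a_1 - 1 a_0 = 3  =>  a_1 = 1*3 + 3 = 6
 x^k (k >= 2): a_k = 1 a_{k-1} + 1 a_{k-2}.
Iterating: a_2 = 9, a_3 = 15, a_4 = 24, a_5 = 39.
So the coefficient of x^5 is 39.

39


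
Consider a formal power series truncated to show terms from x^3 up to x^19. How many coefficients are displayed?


From x^3 to x^19 inclusive, the count is 19 - 3 + 1 = 17.

17


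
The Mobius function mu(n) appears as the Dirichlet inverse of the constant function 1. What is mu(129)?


129 = 3 * 43 (all distinct primes).
mu(129) = (-1)^2 = 1

1


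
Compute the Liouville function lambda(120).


The Liouville function is lambda(k) = (-1)^Omega(k), where Omega(k) counts the prime factors of k with multiplicity.
Factoring: 120 = 2 * 2 * 2 * 3 * 5, so Omega(120) = 5.
lambda(120) = (-1)^5 = -1.

-1


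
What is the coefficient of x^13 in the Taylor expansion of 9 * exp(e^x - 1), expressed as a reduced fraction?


exp(e^x - 1) = sum_{k>=0} Bell_k x^k / k!, where Bell_k is the k-th Bell number.
So the coefficient of x^13 is 9 * Bell_13 / 13!.
Computing: Bell_13 = 27644437 and 13! = 6227020800, giving
9 * 27644437/6227020800 = 27644437/691891200.

27644437/691891200


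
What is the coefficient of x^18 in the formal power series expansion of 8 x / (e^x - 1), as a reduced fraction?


The exponential generating function for Bernoulli numbers is
x / (e^x - 1) = sum_{k>=0} B_k x^k / k!.
So the coefficient of x^18 in 8 x / (e^x - 1) is 8 B_18 / 18!.
Computing: B_18 = 43867/798, 18! = 6402373705728000, giving
8 * 43867/798 / 6402373705728000 = 43867/638636777146368000.

43867/638636777146368000


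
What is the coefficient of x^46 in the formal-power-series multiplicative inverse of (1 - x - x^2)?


Let the inverse be f(x) = sum_{k>=0} a_k x^k. From f(x) * (1 - x - x^2) = 1 and matching coefficients:
 x^0: a_0 = 1.
 x^1: a_1 - a_0 = 0, so a_1 = 1.
 x^k (k >= 2): a_k - a_{k-1} - a_{k-2} = 0, i.e. a_k = a_{k-1} + a_{k-2}.
This is the Fibonacci-type recurrence shifted so that a_0 = a_1 = 1.
Iterating: a_0=1, a_1=1, a_2=2, a_3=3, a_4=5, a_5=8, a_6=13, a_7=21, a_8=34, a_9=55, ...
a_46 = 2971215073.

2971215073


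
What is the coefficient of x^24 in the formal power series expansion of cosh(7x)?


The Maclaurin series is cosh(t) = sum_{m>=0} t^(2m) / (2m)!, so substituting t = 7x, only even powers of x are nonzero, with coefficient of x^(2m) equal to 7^(2m) / (2m)!.
For x^24 the coefficient is 7^24/24! = 191581231380566414401/620448401733239439360000 = 558545864083284007/1808887468610027520000.

558545864083284007/1808887468610027520000


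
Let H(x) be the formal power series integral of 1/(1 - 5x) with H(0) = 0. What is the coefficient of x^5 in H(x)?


1/(1 - 5x) = sum_{k>=0} 5^k x^k. Integrating termwise with H(0) = 0:
H(x) = sum_{k>=0} 5^k x^(k+1) / (k+1) = sum_{m>=1} 5^(m-1) x^m / m.
For m = 5: 5^4/5 = 625/5 = 125.

125


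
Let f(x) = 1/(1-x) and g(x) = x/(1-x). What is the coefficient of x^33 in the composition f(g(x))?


First simplify the composition: f(g(x)) = 1/(1 - x/(1-x)) = (1-x)/((1-x) - x) = (1-x)/(1-2x).
Now extract the coefficient. Write (1-x)/(1-2x) = 1/(1-2x) - x/(1-2x).
The coefficient of x^n in 1/(1-2x) is 2^n, and in x/(1-2x) is 2^(n-1) (for n >= 1).
So the coefficient of x^33 is 2^33 - 2^32 = 8589934592 - 4294967296 = 4294967296.

4294967296


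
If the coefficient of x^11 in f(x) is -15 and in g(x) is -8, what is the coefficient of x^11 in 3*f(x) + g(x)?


Scalar multiplication scales coefficients: 3 * -15 = -45.
Then add the g coefficient: -45 + -8
= -53

-53


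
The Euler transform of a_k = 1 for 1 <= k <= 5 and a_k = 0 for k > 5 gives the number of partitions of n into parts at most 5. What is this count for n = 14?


Partitions of 14 into parts at most 5:
Using generating function (1-x)^(-1)(1-x^2)^(-1)...(1-x^5)^(-1),
the coefficient of x^14 = 70

70


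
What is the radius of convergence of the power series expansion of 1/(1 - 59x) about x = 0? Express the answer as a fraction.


Expanding 1/(1 - 59x) = sum_{k>=0} 59^k x^k, the series converges when |59x| < 1, i.e., |x| < 1/59.
So the radius of convergence is 1/59 = 1/59.

1/59


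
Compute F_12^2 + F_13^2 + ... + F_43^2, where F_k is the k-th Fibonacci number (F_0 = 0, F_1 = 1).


There is a standard identity sum_{k=0}^{N} F_k^2 = F_N * F_{N+1} (proved inductively from the telescoping relation F_k^2 = F_k F_{k+1} - F_{k-1} F_k). Then
sum_{k=12}^{43} F_k^2 = F_43 F_44 - F_11 F_12.
Computing: F_43 = 433494437, F_44 = 701408733, F_11 = 89, F_12 = 144.
Sum = 433494437 * 701408733 - 89 * 144 = 304056783818705505.

304056783818705505


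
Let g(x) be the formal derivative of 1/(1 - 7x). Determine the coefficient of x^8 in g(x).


Differentiate termwise: d/dx sum_{k>=0} 7^k x^k = sum_{k>=1} k 7^k x^(k-1) = sum_{j>=0} (j+1) 7^(j+1) x^j.
Equivalently, d/dx [1/(1 - 7x)] = 7/(1 - 7x)^2.
For j = 8: 9 * 7^9 = 9 * 40353607 = 363182463.

363182463


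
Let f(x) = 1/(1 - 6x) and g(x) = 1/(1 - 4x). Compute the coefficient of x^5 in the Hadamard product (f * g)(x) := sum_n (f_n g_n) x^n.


f has coefficients f_k = 6^k and g has coefficients g_k = 4^k, so the Hadamard product has coefficient (f*g)_k = 6^k * 4^k = 24^k.
For k = 5: 24^5 = 7962624.

7962624


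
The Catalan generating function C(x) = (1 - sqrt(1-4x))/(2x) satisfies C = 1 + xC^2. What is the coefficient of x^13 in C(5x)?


Substituting x -> 5x scales the n-th coefficient by 5^n, so [x^13] C(5x) = 5^13 * C_13.
C_13 = C(2*13, 13)/(14) = 10400600/14 = 742900.
So 5^13 * 742900 = 1220703125 * 742900 = 906860351562500.

906860351562500


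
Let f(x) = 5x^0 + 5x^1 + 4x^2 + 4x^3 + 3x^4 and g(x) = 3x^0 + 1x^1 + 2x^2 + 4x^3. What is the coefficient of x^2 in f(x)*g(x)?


Cauchy product at x^2:
5*2 + 5*1 + 4*3
= 27

27


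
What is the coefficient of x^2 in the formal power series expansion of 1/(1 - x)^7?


The expansion 1/(1 - x)^r = sum_{k>=0} C(k + r - 1, r - 1) x^k follows from the multiset / negative-binomial theorem (or from repeated differentiation of the geometric series).
For r = 7 and k = 2:
C(8, 6) = 40320 / (720 * 2) = 28.

28


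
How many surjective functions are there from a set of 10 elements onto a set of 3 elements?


By inclusion-exclusion on which target elements are missed, the number of surjections from an n-set onto a k-set is
surj(n, k) = sum_{j=0}^{k} (-1)^j C(k, j) (k - j)^n.
Equivalently surj(n, k) = k! * S(n, k), where S(n, k) is the Stirling number of the second kind.
For n = 10, k = 3:
S(10, 3) = 9330, so
surj = 3! * 9330 = 6 * 9330 = 55980.

55980


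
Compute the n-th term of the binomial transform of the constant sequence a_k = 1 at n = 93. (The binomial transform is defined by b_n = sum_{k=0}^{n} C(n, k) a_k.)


With a_k = 1 for all k, b_n = sum_{k=0}^{n} C(n, k) = 2^n by the binomial theorem.
For n = 93: 2^93 = 9903520314283042199192993792.

9903520314283042199192993792


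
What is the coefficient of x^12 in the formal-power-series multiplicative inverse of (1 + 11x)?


The inverse is 1/(1 + 11x). Apply the geometric identity 1/(1 - y) = sum_{k>=0} y^k with y = -11x:
1/(1 + 11x) = sum_{k>=0} (-11)^k x^k.
So the coefficient of x^12 is (-11)^12 = 3138428376721.

3138428376721


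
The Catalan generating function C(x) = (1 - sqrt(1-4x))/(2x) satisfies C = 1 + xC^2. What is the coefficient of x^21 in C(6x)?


Substituting x -> 6x scales the n-th coefficient by 6^n, so [x^21] C(6x) = 6^21 * C_21.
C_21 = C(2*21, 21)/(22) = 538257874440/22 = 24466267020.
So 6^21 * 24466267020 = 21936950640377856 * 24466267020 = 536715291972044618591109120.

536715291972044618591109120


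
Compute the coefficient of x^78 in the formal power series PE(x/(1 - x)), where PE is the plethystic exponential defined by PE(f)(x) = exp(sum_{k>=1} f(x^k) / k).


For f(x) = x/(1 - x) we have
sum_{k>=1} f(x^k) / k = sum_{k>=1} (1/k) * x^k / (1 - x^k) = sum_{k, m >= 1} x^(k m) / k,
which after exponentiating simplifies to
PE(x/(1 - x)) = prod_{k>=1} 1 / (1 - x^k).
This is the generating function for the partition function p(n), so the coefficient of x^78 is p(78).
Computing p(78) by dynamic programming over parts 1, 2, ..., 78: p(78) = 12132164.

12132164


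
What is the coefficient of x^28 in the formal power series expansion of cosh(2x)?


The Maclaurin series is cosh(t) = sum_{m>=0} t^(2m) / (2m)!, so substituting t = 2x, only even powers of x are nonzero, with coefficient of x^(2m) equal to 2^(2m) / (2m)!.
For x^28 the coefficient is 2^28/28! = 268435456/304888344611713860501504000000 = 8/9086380738369043484375.

8/9086380738369043484375


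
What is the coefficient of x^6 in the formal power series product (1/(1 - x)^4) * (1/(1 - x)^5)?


Combine the factors: (1/(1 - x)^4) * (1/(1 - x)^5) = 1/(1 - x)^9.
Then use 1/(1 - x)^r = sum_{k>=0} C(k + r - 1, r - 1) x^k with r = 9 and k = 6:
C(14, 8) = 3003.

3003


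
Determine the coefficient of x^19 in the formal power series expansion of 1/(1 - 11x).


The geometric series identity gives 1/(1 - c x) = sum_{k>=0} c^k x^k, so the coefficient of x^k is c^k.
Here c = 11 and k = 19.
Computing: 11^19 = 61159090448414546291

61159090448414546291


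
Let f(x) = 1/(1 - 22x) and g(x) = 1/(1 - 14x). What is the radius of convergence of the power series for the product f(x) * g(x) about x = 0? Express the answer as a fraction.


The radius of 1/(1 - 22x) is 1/22 (nearest singularity at x = 1/22), and the radius of 1/(1 - 14x) is 1/14.
The product f(x)*g(x) = 1/((1 - 22x)(1 - 14x)) has singularities at both 1/22 and 1/14, so its radius of convergence is the distance to the nearest one:
min(1/22, 1/14) = 1/22.

1/22


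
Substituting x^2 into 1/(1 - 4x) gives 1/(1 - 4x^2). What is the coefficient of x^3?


Since 1/(1 - 4x^2) only has even powers of x,
the coefficient of x^3 (odd) is 0.

0


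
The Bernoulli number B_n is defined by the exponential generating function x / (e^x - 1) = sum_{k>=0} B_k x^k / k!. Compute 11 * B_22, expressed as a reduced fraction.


Bernoulli numbers can also be computed recursively via B_0 = 1 and sum_{j=0}^{m} C(m+1, j) B_j = 0 for m >= 1. Odd-index Bernoulli numbers vanish for k >= 3.
Computing B_22 = 854513/138, so 11 * B_22 = 11 * 854513/138 = 9399643/138.

9399643/138


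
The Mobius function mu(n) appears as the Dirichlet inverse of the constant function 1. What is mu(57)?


57 = 3 * 19 (all distinct primes).
mu(57) = (-1)^2 = 1

1


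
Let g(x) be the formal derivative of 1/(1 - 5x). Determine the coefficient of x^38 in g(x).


Differentiate termwise: d/dx sum_{k>=0} 5^k x^k = sum_{k>=1} k 5^k x^(k-1) = sum_{j>=0} (j+1) 5^(j+1) x^j.
Equivalently, d/dx [1/(1 - 5x)] = 5/(1 - 5x)^2.
For j = 38: 39 * 5^39 = 39 * 1818989403545856475830078125 = 70940586738288402557373046875.

70940586738288402557373046875


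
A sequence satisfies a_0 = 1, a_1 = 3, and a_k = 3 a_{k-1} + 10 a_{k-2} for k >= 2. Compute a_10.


The characteristic equation is t^2 - 3 t - 10 = 0, with roots r_1 = 5 and r_2 = -2 (so c_1 = r_1 + r_2, c_2 = -r_1 r_2 as required).
One can use the closed form a_n = A r_1^n + B r_2^n, but direct iteration is more reliable:
a_0 = 1, a_1 = 3, a_2 = 19, a_3 = 87, a_4 = 451, a_5 = 2223, a_6 = 11179, a_7 = 55767, a_8 = 279091, a_9 = 1394943, a_10 = 6975739.
So a_10 = 6975739.

6975739


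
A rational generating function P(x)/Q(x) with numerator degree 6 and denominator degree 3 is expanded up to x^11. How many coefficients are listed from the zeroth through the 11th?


Expanding up to x^11 gives the coefficients for x^0, x^1, ..., x^11.
That is 11 + 1 = 12 coefficients in total.

12


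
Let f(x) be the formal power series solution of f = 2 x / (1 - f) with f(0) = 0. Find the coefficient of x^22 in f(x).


Apply Lagrange inversion: f = 2 x * phi(f) with phi(t) = 1/(1 - t), so
[x^n] f = 2^n * (1/n) [t^(n-1)] phi(t)^n = 2^n * (1/n) [t^(n-1)] (1 - t)^(-n) = 2^n * (1/n) C(2n - 2, n - 1) = 2^n * C_{n-1}.
For n = 22: C_21 = C(42, 21) / 22 = 538257874440/22 = 24466267020.
With the 2^22 = 4194304 factor, the coefficient is 4194304 * 24466267020 = 102618961627054080.

102618961627054080


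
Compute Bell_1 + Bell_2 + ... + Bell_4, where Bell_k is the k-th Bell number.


Recall Bell_k counts set partitions of a k-set (with Bell_0 = 1 by convention).
Bell_1 through Bell_4: 1, 2, 5, 15
Sum = 1 + 2 + 5 + 15 = 23.

23


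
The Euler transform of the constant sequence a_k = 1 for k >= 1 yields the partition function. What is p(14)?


The Euler transform converts the sequence a_k = 1 into the number of integer partitions.
Using the recurrence or dynamic programming:
p(14) = 135

135


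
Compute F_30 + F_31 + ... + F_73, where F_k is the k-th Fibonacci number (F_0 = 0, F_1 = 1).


Use the identity sum_{k=0}^{N} F_k = F_{N+2} - 1 (which follows from F_{k+2} - F_{k+1} = F_k). Then
sum_{k=30}^{73} F_k = (F_{75} - 1) - (F_{31} - 1) = F_{75} - F_{31}.
Computing: F_{75} = 2111485077978050, F_{31} = 1346269, so
Sum = 2111485077978050 - 1346269 = 2111485076631781.

2111485076631781


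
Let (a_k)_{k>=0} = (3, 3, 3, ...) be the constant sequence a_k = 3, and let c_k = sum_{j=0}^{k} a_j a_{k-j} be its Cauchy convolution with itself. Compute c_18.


Since a_j = 3 for all j >= 0, the convolution sum becomes
c_k = sum_{j=0}^{k} 3 * 3 = 9 * (k + 1).
Equivalently, the generating function of (a_k) is 3/(1 - x) and its square is 9/(1 - x)^2 = sum_{k>=0} 9(k + 1) x^k.
For k = 18: 9 * 19 = 171.

171


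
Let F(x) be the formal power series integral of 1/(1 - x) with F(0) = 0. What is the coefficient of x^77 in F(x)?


1/(1 - x) = sum_{k>=0} x^k. Integrating termwise and using F(0) = 0 gives
F(x) = sum_{k>=0} x^(k+1) / (k+1) = sum_{m>=1} x^m / m = -ln(1 - x).
So the coefficient of x^77 is 1/77 = 1/77.

1/77


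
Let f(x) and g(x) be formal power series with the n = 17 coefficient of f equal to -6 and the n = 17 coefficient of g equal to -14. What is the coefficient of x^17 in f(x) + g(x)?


Addition of formal power series is termwise.
The coefficient of x^17 in f + g = -6 + -14
= -20

-20


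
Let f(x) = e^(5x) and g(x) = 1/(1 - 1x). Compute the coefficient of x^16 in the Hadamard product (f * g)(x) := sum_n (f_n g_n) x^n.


Expanding: f_k = 5^k/k! (from e^(5x)) and g_k = 1^k (from 1/(1 - 1x)). So the Hadamard coefficient (f * g)_k = 5^k 1^k / k! = (5)^k / k!.
For k = 16: 5^16/16! = 152587890625/20922789888000 = 1220703125/167382319104.

1220703125/167382319104


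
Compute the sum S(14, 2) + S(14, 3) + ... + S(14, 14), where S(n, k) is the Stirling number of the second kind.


By definition, S(n, k) counts partitions of an n-set into exactly k nonempty blocks.
Computing row n = 14 for k = 2..14:
S(14, k): 8191, 788970, 10391745, 40075035, 63436373, 49329280, 20912320, 5135130, 752752, 66066, 3367, 91, 1
Sum = 190899321.

190899321


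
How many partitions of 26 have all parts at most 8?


Using the generating function (1-x)^(-1)(1-x^2)^(-1)...(1-x^8)^(-1),
the coefficient of x^26 counts these restricted partitions.
Result = 1297

1297


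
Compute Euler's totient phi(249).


phi(n) counts integers in [1, n] coprime to n. Using the multiplicative formula phi(n) = n * prod_{p | n} (1 - 1/p):
249 = 3 * 83, so
phi(249) = 249 * (1 - 1/3) * (1 - 1/83) = 164.

164


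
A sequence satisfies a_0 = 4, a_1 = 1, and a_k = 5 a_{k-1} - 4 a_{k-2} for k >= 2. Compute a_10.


The characteristic equation is t^2 - 5 t + 4 = 0, with roots r_1 = 4 and r_2 = 1 (so c_1 = r_1 + r_2, c_2 = -r_1 r_2 as required).
One can use the closed form a_n = A r_1^n + B r_2^n, but direct iteration is more reliable:
a_0 = 4, a_1 = 1, a_2 = -11, a_3 = -59, a_4 = -251, a_5 = -1019, a_6 = -4091, a_7 = -16379, a_8 = -65531, a_9 = -262139, a_10 = -1048571.
So a_10 = -1048571.

-1048571


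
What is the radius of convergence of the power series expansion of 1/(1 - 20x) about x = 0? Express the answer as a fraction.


Expanding 1/(1 - 20x) = sum_{k>=0} 20^k x^k, the series converges when |20x| < 1, i.e., |x| < 1/20.
So the radius of convergence is 1/20 = 1/20.

1/20


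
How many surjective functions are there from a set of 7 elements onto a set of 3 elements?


By inclusion-exclusion on which target elements are missed, the number of surjections from an n-set onto a k-set is
surj(n, k) = sum_{j=0}^{k} (-1)^j C(k, j) (k - j)^n.
Equivalently surj(n, k) = k! * S(n, k), where S(n, k) is the Stirling number of the second kind.
For n = 7, k = 3:
S(7, 3) = 301, so
surj = 3! * 301 = 6 * 301 = 1806.

1806


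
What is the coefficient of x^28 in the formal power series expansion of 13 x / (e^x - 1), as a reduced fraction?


The exponential generating function for Bernoulli numbers is
x / (e^x - 1) = sum_{k>=0} B_k x^k / k!.
So the coefficient of x^28 in 13 x / (e^x - 1) is 13 B_28 / 28!.
Computing: B_28 = -23749461029/870, 28! = 304888344611713860501504000000, giving
13 * -23749461029/870 / 304888344611713860501504000000 = -3392780147/2914866591342758886113280000000.

-3392780147/2914866591342758886113280000000


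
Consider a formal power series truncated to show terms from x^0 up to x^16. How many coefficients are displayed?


From x^0 to x^16 inclusive, the count is 16 - 0 + 1 = 17.

17


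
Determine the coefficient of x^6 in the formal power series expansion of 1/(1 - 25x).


The geometric series identity gives 1/(1 - c x) = sum_{k>=0} c^k x^k, so the coefficient of x^k is c^k.
Here c = 25 and k = 6.
Computing: 25^6 = 244140625

244140625


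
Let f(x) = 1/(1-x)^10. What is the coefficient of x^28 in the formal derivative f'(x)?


Differentiate: d/dx [ 1/(1-x)^r ] = r / (1-x)^(r+1).
Here r = 10, so f'(x) = 10 / (1-x)^11.
The expansion of 1/(1-x)^(r+1) has coefficient of x^n equal to C(n+r, r).
So the coefficient of x^28 in f'(x) is
10 * C(38, 10) = 10 * 472733756 = 4727337560

4727337560


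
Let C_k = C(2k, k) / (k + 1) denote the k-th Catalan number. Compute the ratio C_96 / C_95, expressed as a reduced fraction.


Using C_k = (2k)! / (k! (k+1)!), the ratio C_{k+1}/C_k simplifies to
C_{k+1}/C_k = [(2k+2)! / ((k+1)! (k+2)!)] * [k! (k+1)! / (2k)!]
 = (2k+2)(2k+1) / ((k+1)(k+2)) = 2(2k+1) / (k+2).
For k = 95: 2(2*95 + 1) / (95 + 2) = 382/97 = 382/97.

382/97


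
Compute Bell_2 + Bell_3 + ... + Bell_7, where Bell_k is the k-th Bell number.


Recall Bell_k counts set partitions of a k-set (with Bell_0 = 1 by convention).
Bell_2 through Bell_7: 2, 5, 15, 52, 203, 877
Sum = 2 + 5 + 15 + 52 + 203 + 877 = 1154.

1154


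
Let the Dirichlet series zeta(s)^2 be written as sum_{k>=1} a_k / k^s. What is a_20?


The Dirichlet convolution of the constant function 1 with itself gives (1 * 1)(k) = sum_{d | k} 1 = d(k), the number of positive divisors of k.
Since zeta(s) = sum_{k>=1} 1/k^s, we have zeta(s)^2 = sum_{k>=1} d(k)/k^s, so a_k = d(k).
For k = 20: the divisors are 1, 2, 4, 5, 10, 20.
Count = 6.

6


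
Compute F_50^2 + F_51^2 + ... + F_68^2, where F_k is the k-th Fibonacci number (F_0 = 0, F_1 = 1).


There is a standard identity sum_{k=0}^{N} F_k^2 = F_N * F_{N+1} (proved inductively from the telescoping relation F_k^2 = F_k F_{k+1} - F_{k-1} F_k). Then
sum_{k=50}^{68} F_k^2 = F_68 F_69 - F_49 F_50.
Computing: F_68 = 72723460248141, F_69 = 117669030460994, F_49 = 7778742049, F_50 = 12586269025.
Sum = 72723460248141 * 117669030460994 - 7778742049 * 12586269025 = 8557298961262049502067779929.

8557298961262049502067779929


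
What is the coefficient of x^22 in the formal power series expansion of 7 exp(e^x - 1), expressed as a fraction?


exp(e^x - 1) is the exponential generating function for the Bell numbers Bell_k: exp(e^x - 1) = sum_{k>=0} Bell_k x^k / k!.
So the coefficient of x^22 in 7 exp(e^x - 1) is 7 Bell_22 / 22!.
Computing: Bell_22 = 4506715738447323 and 22! = 1124000727777607680000, giving
7 * 4506715738447323/1124000727777607680000 = 88366975263673/3148461422346240000.

88366975263673/3148461422346240000


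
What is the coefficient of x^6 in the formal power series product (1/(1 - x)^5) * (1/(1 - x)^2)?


Combine the factors: (1/(1 - x)^5) * (1/(1 - x)^2) = 1/(1 - x)^7.
Then use 1/(1 - x)^r = sum_{k>=0} C(k + r - 1, r - 1) x^k with r = 7 and k = 6:
C(12, 6) = 924.

924


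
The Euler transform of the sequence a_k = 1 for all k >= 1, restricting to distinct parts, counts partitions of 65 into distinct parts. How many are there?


Partitions of 65 into distinct parts can be computed via generating function.
Product (1+x)(1+x^2)(1+x^3)...
The coefficient of x^65 = 18200

18200


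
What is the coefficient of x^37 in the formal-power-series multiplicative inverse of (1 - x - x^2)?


Let the inverse be f(x) = sum_{k>=0} a_k x^k. From f(x) * (1 - x - x^2) = 1 and matching coefficients:
 x^0: a_0 = 1.
 x^1: a_1 - a_0 = 0, so a_1 = 1.
 x^k (k >= 2): a_k - a_{k-1} - a_{k-2} = 0, i.e. a_k = a_{k-1} + a_{k-2}.
This is the Fibonacci-type recurrence shifted so that a_0 = a_1 = 1.
Iterating: a_0=1, a_1=1, a_2=2, a_3=3, a_4=5, a_5=8, a_6=13, a_7=21, a_8=34, a_9=55, ...
a_37 = 39088169.

39088169


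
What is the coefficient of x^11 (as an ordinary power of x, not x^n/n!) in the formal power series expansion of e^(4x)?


The exponential series is e^y = sum_{k>=0} y^k / k!. Substituting y = 4x gives
e^(4x) = sum_{k>=0} 4^k x^k / k!.
So the coefficient of x^n is a^n/n! with a = 4, n = 11:
4^11 / 11! = 4194304/39916800 = 16384/155925

16384/155925


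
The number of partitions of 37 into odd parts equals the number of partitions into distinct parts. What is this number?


Computing partitions of 37 into odd parts (1, 3, 5, ...):
Using the generating function prod_{k>=0} 1/(1-x^(2k+1)),
the count is 760

760


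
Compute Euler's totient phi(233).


phi(n) counts integers in [1, n] coprime to n. Using the multiplicative formula phi(n) = n * prod_{p | n} (1 - 1/p):
233 = 233, so
phi(233) = 233 * (1 - 1/233) = 232.

232


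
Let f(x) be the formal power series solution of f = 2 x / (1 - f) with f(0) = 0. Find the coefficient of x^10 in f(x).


Apply Lagrange inversion: f = 2 x * phi(f) with phi(t) = 1/(1 - t), so
[x^n] f = 2^n * (1/n) [t^(n-1)] phi(t)^n = 2^n * (1/n) [t^(n-1)] (1 - t)^(-n) = 2^n * (1/n) C(2n - 2, n - 1) = 2^n * C_{n-1}.
For n = 10: C_9 = C(18, 9) / 10 = 48620/10 = 4862.
With the 2^10 = 1024 factor, the coefficient is 1024 * 4862 = 4978688.

4978688


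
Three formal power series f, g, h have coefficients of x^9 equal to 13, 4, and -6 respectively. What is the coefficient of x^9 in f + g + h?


Series addition is componentwise:
13 + 4 + -6
= 11

11


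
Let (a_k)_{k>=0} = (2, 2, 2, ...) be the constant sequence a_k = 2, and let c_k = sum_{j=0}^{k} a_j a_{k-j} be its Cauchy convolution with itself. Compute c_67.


Since a_j = 2 for all j >= 0, the convolution sum becomes
c_k = sum_{j=0}^{k} 2 * 2 = 4 * (k + 1).
Equivalently, the generating function of (a_k) is 2/(1 - x) and its square is 4/(1 - x)^2 = sum_{k>=0} 4(k + 1) x^k.
For k = 67: 4 * 68 = 272.

272


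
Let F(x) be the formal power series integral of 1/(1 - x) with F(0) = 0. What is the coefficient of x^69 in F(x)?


1/(1 - x) = sum_{k>=0} x^k. Integrating termwise and using F(0) = 0 gives
F(x) = sum_{k>=0} x^(k+1) / (k+1) = sum_{m>=1} x^m / m = -ln(1 - x).
So the coefficient of x^69 is 1/69 = 1/69.

1/69


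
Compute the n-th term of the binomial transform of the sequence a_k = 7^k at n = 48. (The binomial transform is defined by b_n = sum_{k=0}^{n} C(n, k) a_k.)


With a_k = 7^k, b_n = sum_{k=0}^{n} C(n, k) 7^k = (1 + 7)^n by the binomial theorem.
For n = 48: (1 + 7)^48 = 8^48 = 22300745198530623141535718272648361505980416.

22300745198530623141535718272648361505980416


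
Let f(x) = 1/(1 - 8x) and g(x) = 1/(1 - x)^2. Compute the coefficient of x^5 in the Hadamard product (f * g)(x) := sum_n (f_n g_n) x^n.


f has coefficients f_k = 8^k. For g = 1/(1 - x)^2 the coefficient is g_k = C(k + 1, 1) = k + 1. The Hadamard coefficient is (f * g)_k = 8^k * (k + 1).
For k = 5: 8^5 * 6 = 32768 * 6 = 196608.

196608


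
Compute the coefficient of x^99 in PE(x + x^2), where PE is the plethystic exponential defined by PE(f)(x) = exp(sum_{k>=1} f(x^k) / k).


With f(x) = x + x^2, the exponent is sum_{k>=1} (x^k + x^(2k)) / k = -ln(1 - x) - ln(1 - x^2). Exponentiating:
PE(x + x^2) = 1 / ((1 - x)(1 - x^2)).
This is the generating function for partitions of n into parts of size 1 or 2. The number of 2's can be any j in 0..49, and the rest are 1's, so
[x^99] = floor(99/2) + 1 = 50.

50


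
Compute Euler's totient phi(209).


phi(n) counts integers in [1, n] coprime to n. Using the multiplicative formula phi(n) = n * prod_{p | n} (1 - 1/p):
209 = 11 * 19, so
phi(209) = 209 * (1 - 1/11) * (1 - 1/19) = 180.

180


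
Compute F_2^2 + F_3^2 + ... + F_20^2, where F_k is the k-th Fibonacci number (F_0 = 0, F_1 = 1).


There is a standard identity sum_{k=0}^{N} F_k^2 = F_N * F_{N+1} (proved inductively from the telescoping relation F_k^2 = F_k F_{k+1} - F_{k-1} F_k). Then
sum_{k=2}^{20} F_k^2 = F_20 F_21 - F_1 F_2.
Computing: F_20 = 6765, F_21 = 10946, F_1 = 1, F_2 = 1.
Sum = 6765 * 10946 - 1 * 1 = 74049689.

74049689


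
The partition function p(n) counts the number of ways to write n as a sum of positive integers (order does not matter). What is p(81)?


Using the generating function prod_{k>=1} 1/(1-x^k), we compute p(81).
By dynamic programming over parts 1 through 81:
p(81) = 18004327

18004327


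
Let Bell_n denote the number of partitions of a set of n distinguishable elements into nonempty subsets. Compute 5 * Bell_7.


Bell_7 can be computed from the Bell triangle or from Dobinski's identity Bell_n = (1/e) * sum_{k>=0} k^n / k!.
Computing Bell_7 = 877.
Then 5 * 877 = 4385.

4385


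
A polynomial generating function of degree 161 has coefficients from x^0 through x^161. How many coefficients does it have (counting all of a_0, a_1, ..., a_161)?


A polynomial of degree 161 takes the form a_0 + a_1 x + ... + a_161 x^161.
The number of coefficients is 161 + 1 = 162.

162
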